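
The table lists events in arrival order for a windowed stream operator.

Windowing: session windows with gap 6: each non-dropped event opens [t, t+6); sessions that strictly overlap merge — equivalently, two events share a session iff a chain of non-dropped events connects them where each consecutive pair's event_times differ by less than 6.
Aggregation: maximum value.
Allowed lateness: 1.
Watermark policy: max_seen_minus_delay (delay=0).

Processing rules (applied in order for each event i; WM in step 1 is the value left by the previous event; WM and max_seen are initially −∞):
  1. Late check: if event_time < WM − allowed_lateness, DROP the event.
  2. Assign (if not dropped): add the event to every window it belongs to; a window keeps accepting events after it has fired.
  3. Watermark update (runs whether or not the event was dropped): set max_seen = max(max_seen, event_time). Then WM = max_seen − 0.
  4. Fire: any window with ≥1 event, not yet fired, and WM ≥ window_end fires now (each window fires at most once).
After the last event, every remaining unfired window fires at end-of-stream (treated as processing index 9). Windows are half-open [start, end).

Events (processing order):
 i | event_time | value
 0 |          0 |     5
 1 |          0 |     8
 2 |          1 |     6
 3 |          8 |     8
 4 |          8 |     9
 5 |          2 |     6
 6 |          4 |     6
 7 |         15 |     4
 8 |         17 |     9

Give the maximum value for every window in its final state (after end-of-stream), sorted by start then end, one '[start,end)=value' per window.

[0,7)=8 [8,14)=9 [15,23)=9

i=0 t=0 v=5: → [0,6); WM=0
i=1 t=0 v=8: → [0,6); WM=0
i=2 t=1 v=6: → [0,7); WM=1
i=3 t=8 v=8: → [8,14); WM=8
i=4 t=8 v=9: → [8,14); WM=8
i=5 t=2 v=6: DROP (t<8-1); WM=8
i=6 t=4 v=6: DROP (t<8-1); WM=8
i=7 t=15 v=4: → [15,21); WM=15
i=8 t=17 v=9: → [15,23); WM=17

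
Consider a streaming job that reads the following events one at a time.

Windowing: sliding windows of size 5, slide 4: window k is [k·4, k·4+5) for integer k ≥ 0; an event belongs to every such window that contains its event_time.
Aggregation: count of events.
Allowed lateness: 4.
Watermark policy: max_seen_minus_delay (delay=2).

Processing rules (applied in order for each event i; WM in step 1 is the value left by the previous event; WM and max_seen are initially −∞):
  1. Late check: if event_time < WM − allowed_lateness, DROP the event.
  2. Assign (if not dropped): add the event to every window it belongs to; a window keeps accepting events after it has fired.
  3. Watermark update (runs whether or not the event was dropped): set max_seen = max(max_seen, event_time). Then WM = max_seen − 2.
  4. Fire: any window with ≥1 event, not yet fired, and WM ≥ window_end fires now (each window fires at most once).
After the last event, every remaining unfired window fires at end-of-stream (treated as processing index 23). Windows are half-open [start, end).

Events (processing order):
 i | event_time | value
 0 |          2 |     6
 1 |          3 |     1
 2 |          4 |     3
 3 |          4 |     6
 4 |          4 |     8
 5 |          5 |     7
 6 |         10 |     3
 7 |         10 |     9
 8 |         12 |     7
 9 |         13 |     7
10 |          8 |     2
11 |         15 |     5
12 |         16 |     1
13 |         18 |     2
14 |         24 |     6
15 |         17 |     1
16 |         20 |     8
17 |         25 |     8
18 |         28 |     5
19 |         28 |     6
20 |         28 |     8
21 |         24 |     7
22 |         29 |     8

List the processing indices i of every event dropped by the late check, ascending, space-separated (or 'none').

15

i=0 t=2 v=6: → [0,5); WM=0
i=1 t=3 v=1: → [0,5); WM=1
i=2 t=4 v=3: → [4,9),[0,5); WM=2
i=3 t=4 v=6: → [4,9),[0,5); WM=2
i=4 t=4 v=8: → [4,9),[0,5); WM=2
i=5 t=5 v=7: → [4,9); WM=3
i=6 t=10 v=3: → [8,13); WM=8; [0,5) fires=5
i=7 t=10 v=9: → [8,13); WM=8
i=8 t=12 v=7: → [12,17),[8,13); WM=10; [4,9) fires=4
i=9 t=13 v=7: → [12,17); WM=11
i=10 t=8 v=2: → [8,13),[4,9); WM=11
i=11 t=15 v=5: → [12,17); WM=13; [8,13) fires=4
i=12 t=16 v=1: → [16,21),[12,17); WM=14
i=13 t=18 v=2: → [16,21); WM=16
i=14 t=24 v=6: → [24,29),[20,25); WM=22; [12,17) fires=4 [16,21) fires=2
i=15 t=17 v=1: DROP (t<22-4); WM=22
i=16 t=20 v=8: → [20,25),[16,21); WM=22
i=17 t=25 v=8: → [24,29); WM=23
i=18 t=28 v=5: → [28,33),[24,29); WM=26; [20,25) fires=2
i=19 t=28 v=6: → [28,33),[24,29); WM=26
i=20 t=28 v=8: → [28,33),[24,29); WM=26
i=21 t=24 v=7: → [24,29),[20,25); WM=26
i=22 t=29 v=8: → [28,33); WM=27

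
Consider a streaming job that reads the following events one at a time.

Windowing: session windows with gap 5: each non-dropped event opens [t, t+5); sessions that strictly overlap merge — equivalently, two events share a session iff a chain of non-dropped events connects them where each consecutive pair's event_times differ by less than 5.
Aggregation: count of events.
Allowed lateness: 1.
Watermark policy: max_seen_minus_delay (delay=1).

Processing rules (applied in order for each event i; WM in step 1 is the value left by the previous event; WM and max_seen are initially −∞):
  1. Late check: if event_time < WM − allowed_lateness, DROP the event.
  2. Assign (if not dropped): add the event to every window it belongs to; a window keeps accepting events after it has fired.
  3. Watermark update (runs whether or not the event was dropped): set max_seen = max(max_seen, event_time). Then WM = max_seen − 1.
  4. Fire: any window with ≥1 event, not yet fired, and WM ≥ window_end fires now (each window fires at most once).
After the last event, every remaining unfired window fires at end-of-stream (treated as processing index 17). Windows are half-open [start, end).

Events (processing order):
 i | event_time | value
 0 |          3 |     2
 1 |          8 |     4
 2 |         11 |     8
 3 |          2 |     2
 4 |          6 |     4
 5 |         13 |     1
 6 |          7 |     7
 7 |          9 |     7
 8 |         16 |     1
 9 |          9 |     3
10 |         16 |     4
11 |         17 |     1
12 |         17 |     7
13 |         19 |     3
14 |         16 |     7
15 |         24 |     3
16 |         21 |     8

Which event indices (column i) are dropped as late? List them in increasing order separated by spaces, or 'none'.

3 4 6 7 9 14 16

i=0 t=3 v=2: → [3,8); WM=2
i=1 t=8 v=4: → [8,13); WM=7
i=2 t=11 v=8: → [8,16); WM=10
i=3 t=2 v=2: DROP (t<10-1); WM=10
i=4 t=6 v=4: DROP (t<10-1); WM=10
i=5 t=13 v=1: → [8,18); WM=12
i=6 t=7 v=7: DROP (t<12-1); WM=12
i=7 t=9 v=7: DROP (t<12-1); WM=12
i=8 t=16 v=1: → [8,21); WM=15
i=9 t=9 v=3: DROP (t<15-1); WM=15
i=10 t=16 v=4: → [8,21); WM=15
i=11 t=17 v=1: → [8,22); WM=16
i=12 t=17 v=7: → [8,22); WM=16
i=13 t=19 v=3: → [8,24); WM=18
i=14 t=16 v=7: DROP (t<18-1); WM=18
i=15 t=24 v=3: → [24,29); WM=23
i=16 t=21 v=8: DROP (t<23-1); WM=23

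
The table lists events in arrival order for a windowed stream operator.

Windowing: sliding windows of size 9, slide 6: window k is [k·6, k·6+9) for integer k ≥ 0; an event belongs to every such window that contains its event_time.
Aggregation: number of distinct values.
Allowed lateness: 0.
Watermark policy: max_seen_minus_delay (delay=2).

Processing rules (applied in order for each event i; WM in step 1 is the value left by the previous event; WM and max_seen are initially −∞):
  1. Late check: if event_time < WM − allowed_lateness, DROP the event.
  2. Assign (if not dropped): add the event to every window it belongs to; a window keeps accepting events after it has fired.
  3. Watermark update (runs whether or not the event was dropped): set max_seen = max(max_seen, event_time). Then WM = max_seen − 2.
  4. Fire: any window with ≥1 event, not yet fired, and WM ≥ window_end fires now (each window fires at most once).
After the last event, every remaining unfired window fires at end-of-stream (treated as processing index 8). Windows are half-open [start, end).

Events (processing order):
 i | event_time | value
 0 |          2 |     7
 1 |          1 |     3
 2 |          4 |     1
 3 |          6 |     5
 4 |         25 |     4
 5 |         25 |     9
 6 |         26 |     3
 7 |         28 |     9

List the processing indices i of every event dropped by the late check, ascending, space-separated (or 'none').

i=0 t=2 v=7: → [0,9); WM=0
i=1 t=1 v=3: → [0,9); WM=0
i=2 t=4 v=1: → [0,9); WM=2
i=3 t=6 v=5: → [6,15),[0,9); WM=4
i=4 t=25 v=4: → [24,33),[18,27); WM=23; [0,9) fires=4 [6,15) fires=1
i=5 t=25 v=9: → [24,33),[18,27); WM=23
i=6 t=26 v=3: → [24,33),[18,27); WM=24
i=7 t=28 v=9: → [24,33); WM=26

none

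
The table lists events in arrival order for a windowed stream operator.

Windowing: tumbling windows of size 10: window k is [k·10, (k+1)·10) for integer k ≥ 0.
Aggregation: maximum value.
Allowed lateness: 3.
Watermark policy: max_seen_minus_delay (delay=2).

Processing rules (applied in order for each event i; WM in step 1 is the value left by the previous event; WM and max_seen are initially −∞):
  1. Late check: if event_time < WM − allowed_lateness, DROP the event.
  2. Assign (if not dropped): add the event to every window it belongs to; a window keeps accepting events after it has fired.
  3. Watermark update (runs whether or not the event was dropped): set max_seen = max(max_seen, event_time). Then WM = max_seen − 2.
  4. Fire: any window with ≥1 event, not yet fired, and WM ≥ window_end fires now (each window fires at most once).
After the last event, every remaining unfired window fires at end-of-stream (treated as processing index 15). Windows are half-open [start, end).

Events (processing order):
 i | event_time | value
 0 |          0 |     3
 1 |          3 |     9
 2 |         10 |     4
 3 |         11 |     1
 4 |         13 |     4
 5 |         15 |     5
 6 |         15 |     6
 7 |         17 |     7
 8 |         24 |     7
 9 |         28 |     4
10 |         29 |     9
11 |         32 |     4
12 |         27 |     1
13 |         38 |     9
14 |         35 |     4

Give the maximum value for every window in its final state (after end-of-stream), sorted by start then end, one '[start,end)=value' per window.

i=0 t=0 v=3: → [0,10); WM=-2
i=1 t=3 v=9: → [0,10); WM=1
i=2 t=10 v=4: → [10,20); WM=8
i=3 t=11 v=1: → [10,20); WM=9
i=4 t=13 v=4: → [10,20); WM=11; [0,10) fires=9
i=5 t=15 v=5: → [10,20); WM=13
i=6 t=15 v=6: → [10,20); WM=13
i=7 t=17 v=7: → [10,20); WM=15
i=8 t=24 v=7: → [20,30); WM=22; [10,20) fires=7
i=9 t=28 v=4: → [20,30); WM=26
i=10 t=29 v=9: → [20,30); WM=27
i=11 t=32 v=4: → [30,40); WM=30; [20,30) fires=9
i=12 t=27 v=1: → [20,30); WM=30
i=13 t=38 v=9: → [30,40); WM=36
i=14 t=35 v=4: → [30,40); WM=36

[0,10)=9 [10,20)=7 [20,30)=9 [30,40)=9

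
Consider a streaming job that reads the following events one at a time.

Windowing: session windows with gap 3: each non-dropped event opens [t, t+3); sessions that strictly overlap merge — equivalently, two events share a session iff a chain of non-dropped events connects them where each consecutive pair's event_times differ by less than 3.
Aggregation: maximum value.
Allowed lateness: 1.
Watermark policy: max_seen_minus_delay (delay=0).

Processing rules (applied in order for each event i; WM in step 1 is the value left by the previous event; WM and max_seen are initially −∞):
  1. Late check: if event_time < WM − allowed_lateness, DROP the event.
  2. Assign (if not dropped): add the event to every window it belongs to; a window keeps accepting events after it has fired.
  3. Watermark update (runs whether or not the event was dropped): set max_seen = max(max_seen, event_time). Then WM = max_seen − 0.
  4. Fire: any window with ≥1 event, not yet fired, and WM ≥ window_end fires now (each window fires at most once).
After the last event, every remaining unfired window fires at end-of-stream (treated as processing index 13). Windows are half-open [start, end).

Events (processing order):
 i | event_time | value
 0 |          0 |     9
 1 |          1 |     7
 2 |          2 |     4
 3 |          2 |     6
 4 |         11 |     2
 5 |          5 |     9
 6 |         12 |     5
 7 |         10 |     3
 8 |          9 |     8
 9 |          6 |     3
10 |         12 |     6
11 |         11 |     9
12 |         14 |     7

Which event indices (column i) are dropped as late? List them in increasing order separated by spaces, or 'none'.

i=0 t=0 v=9: → [0,3); WM=0
i=1 t=1 v=7: → [0,4); WM=1
i=2 t=2 v=4: → [0,5); WM=2
i=3 t=2 v=6: → [0,5); WM=2
i=4 t=11 v=2: → [11,14); WM=11
i=5 t=5 v=9: DROP (t<11-1); WM=11
i=6 t=12 v=5: → [11,15); WM=12
i=7 t=10 v=3: DROP (t<12-1); WM=12
i=8 t=9 v=8: DROP (t<12-1); WM=12
i=9 t=6 v=3: DROP (t<12-1); WM=12
i=10 t=12 v=6: → [11,15); WM=12
i=11 t=11 v=9: → [11,15); WM=12
i=12 t=14 v=7: → [11,17); WM=14

5 7 8 9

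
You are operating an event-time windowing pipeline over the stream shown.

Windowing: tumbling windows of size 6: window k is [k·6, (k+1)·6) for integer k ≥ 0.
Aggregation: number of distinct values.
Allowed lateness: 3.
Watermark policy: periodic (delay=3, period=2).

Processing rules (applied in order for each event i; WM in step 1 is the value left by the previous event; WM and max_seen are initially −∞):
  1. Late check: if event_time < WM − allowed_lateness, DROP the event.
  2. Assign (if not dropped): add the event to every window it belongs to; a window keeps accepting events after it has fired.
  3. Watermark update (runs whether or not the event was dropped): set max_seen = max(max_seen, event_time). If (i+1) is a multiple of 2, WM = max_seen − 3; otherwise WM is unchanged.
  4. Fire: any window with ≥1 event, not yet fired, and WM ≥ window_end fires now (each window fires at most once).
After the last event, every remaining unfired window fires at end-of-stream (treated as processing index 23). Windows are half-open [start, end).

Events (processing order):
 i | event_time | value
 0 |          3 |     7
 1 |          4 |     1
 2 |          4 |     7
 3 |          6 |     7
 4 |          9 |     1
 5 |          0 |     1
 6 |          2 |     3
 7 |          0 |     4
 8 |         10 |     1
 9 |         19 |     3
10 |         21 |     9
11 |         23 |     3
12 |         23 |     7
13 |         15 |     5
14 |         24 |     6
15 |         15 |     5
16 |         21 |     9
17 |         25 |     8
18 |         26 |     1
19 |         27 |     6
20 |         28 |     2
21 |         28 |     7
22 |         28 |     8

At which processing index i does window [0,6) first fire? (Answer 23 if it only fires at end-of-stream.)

i=0 t=3 v=7: → [0,6); WM=−∞
i=1 t=4 v=1: → [0,6); WM=1
i=2 t=4 v=7: → [0,6); WM=1
i=3 t=6 v=7: → [6,12); WM=3
i=4 t=9 v=1: → [6,12); WM=3
i=5 t=0 v=1: → [0,6); WM=6; [0,6) fires=2
i=6 t=2 v=3: DROP (t<6-3); WM=6
i=7 t=0 v=4: DROP (t<6-3); WM=6
i=8 t=10 v=1: → [6,12); WM=6
i=9 t=19 v=3: → [18,24); WM=16; [6,12) fires=2
i=10 t=21 v=9: → [18,24); WM=16
i=11 t=23 v=3: → [18,24); WM=20
i=12 t=23 v=7: → [18,24); WM=20
i=13 t=15 v=5: DROP (t<20-3); WM=20
i=14 t=24 v=6: → [24,30); WM=20
i=15 t=15 v=5: DROP (t<20-3); WM=21
i=16 t=21 v=9: → [18,24); WM=21
i=17 t=25 v=8: → [24,30); WM=22
i=18 t=26 v=1: → [24,30); WM=22
i=19 t=27 v=6: → [24,30); WM=24; [18,24) fires=3
i=20 t=28 v=2: → [24,30); WM=24
i=21 t=28 v=7: → [24,30); WM=25
i=22 t=28 v=8: → [24,30); WM=25

5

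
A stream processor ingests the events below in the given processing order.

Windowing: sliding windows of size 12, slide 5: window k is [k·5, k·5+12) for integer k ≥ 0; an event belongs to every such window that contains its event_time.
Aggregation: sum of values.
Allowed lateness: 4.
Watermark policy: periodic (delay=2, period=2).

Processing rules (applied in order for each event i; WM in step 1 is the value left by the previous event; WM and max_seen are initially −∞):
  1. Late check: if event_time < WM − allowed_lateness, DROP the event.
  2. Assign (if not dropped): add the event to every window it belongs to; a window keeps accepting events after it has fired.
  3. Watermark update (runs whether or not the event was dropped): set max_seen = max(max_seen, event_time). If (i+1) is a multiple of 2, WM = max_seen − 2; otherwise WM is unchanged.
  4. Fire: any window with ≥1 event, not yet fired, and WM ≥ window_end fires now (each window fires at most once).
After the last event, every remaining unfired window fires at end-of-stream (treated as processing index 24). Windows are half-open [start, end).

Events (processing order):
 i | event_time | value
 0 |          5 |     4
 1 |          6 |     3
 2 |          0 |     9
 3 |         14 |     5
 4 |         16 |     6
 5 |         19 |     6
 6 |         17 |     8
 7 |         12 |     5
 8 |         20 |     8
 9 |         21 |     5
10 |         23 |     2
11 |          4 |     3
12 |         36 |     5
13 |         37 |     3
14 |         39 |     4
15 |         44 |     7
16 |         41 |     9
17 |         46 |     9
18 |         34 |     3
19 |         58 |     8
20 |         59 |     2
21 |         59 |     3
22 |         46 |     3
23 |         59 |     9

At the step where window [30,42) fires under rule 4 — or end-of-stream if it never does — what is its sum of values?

12

i=0 t=5 v=4: → [5,17),[0,12); WM=−∞
i=1 t=6 v=3: → [5,17),[0,12); WM=4
i=2 t=0 v=9: → [0,12); WM=4
i=3 t=14 v=5: → [10,22),[5,17); WM=12; [0,12) fires=16
i=4 t=16 v=6: → [15,27),[10,22),[5,17); WM=12
i=5 t=19 v=6: → [15,27),[10,22); WM=17; [5,17) fires=18
i=6 t=17 v=8: → [15,27),[10,22); WM=17
i=7 t=12 v=5: DROP (t<17-4); WM=17
i=8 t=20 v=8: → [20,32),[15,27),[10,22); WM=17
i=9 t=21 v=5: → [20,32),[15,27),[10,22); WM=19
i=10 t=23 v=2: → [20,32),[15,27); WM=19
i=11 t=4 v=3: DROP (t<19-4); WM=21
i=12 t=36 v=5: → [35,47),[30,42),[25,37); WM=21
i=13 t=37 v=3: → [35,47),[30,42); WM=35; [10,22) fires=38 [15,27) fires=35 [20,32) fires=15
i=14 t=39 v=4: → [35,47),[30,42); WM=35
i=15 t=44 v=7: → [40,52),[35,47); WM=42; [25,37) fires=5 [30,42) fires=12
i=16 t=41 v=9: → [40,52),[35,47),[30,42); WM=42
i=17 t=46 v=9: → [45,57),[40,52),[35,47); WM=44
i=18 t=34 v=3: DROP (t<44-4); WM=44
i=19 t=58 v=8: → [55,67),[50,62); WM=56; [35,47) fires=37 [40,52) fires=25
i=20 t=59 v=2: → [55,67),[50,62); WM=56
i=21 t=59 v=3: → [55,67),[50,62); WM=57; [45,57) fires=9
i=22 t=46 v=3: DROP (t<57-4); WM=57
i=23 t=59 v=9: → [55,67),[50,62); WM=57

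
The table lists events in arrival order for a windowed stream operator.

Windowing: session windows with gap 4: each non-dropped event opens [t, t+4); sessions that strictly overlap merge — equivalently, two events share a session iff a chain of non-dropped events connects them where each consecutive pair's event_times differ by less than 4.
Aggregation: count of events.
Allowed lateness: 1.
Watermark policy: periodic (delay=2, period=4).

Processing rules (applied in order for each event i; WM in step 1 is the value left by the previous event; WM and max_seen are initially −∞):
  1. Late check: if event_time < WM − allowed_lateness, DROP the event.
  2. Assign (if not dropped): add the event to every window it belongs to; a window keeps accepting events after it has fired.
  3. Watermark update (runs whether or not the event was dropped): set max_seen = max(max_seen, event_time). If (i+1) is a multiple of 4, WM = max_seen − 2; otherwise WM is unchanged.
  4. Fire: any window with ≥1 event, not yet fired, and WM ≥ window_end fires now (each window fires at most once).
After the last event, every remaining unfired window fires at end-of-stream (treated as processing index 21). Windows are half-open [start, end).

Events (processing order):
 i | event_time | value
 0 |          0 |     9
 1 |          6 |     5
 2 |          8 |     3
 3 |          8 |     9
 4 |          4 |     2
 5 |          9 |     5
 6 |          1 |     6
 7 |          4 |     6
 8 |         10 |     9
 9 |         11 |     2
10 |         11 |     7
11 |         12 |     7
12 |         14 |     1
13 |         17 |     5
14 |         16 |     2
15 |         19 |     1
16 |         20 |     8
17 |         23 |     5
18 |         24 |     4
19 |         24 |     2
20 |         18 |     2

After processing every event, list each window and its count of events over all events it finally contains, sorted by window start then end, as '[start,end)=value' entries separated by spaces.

i=0 t=0 v=9: → [0,4); WM=−∞
i=1 t=6 v=5: → [6,10); WM=−∞
i=2 t=8 v=3: → [6,12); WM=−∞
i=3 t=8 v=9: → [6,12); WM=6
i=4 t=4 v=2: DROP (t<6-1); WM=6
i=5 t=9 v=5: → [6,13); WM=6
i=6 t=1 v=6: DROP (t<6-1); WM=6
i=7 t=4 v=6: DROP (t<6-1); WM=7
i=8 t=10 v=9: → [6,14); WM=7
i=9 t=11 v=2: → [6,15); WM=7
i=10 t=11 v=7: → [6,15); WM=7
i=11 t=12 v=7: → [6,16); WM=10
i=12 t=14 v=1: → [6,18); WM=10
i=13 t=17 v=5: → [6,21); WM=10
i=14 t=16 v=2: → [6,21); WM=10
i=15 t=19 v=1: → [6,23); WM=17
i=16 t=20 v=8: → [6,24); WM=17
i=17 t=23 v=5: → [6,27); WM=17
i=18 t=24 v=4: → [6,28); WM=17
i=19 t=24 v=2: → [6,28); WM=22
i=20 t=18 v=2: DROP (t<22-1); WM=22

[0,4)=1 [6,28)=16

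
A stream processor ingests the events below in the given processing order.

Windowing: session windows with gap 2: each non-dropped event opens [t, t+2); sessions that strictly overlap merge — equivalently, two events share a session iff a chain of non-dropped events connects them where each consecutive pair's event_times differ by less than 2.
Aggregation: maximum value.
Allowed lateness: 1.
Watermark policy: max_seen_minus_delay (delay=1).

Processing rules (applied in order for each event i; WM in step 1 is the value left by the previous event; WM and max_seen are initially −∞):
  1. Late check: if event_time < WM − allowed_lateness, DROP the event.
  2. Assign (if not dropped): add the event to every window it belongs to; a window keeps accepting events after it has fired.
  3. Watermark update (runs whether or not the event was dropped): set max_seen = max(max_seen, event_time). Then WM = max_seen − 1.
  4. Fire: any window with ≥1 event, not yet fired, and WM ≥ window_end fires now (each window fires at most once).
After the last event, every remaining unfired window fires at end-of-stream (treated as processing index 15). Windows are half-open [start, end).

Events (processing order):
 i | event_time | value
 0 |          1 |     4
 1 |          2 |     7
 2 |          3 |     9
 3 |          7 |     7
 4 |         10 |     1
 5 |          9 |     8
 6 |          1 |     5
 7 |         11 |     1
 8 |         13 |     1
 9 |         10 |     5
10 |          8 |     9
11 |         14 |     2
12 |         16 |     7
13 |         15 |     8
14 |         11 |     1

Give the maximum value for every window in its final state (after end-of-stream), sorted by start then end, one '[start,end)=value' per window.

i=0 t=1 v=4: → [1,3); WM=0
i=1 t=2 v=7: → [1,4); WM=1
i=2 t=3 v=9: → [1,5); WM=2
i=3 t=7 v=7: → [7,9); WM=6
i=4 t=10 v=1: → [10,12); WM=9
i=5 t=9 v=8: → [9,12); WM=9
i=6 t=1 v=5: DROP (t<9-1); WM=9
i=7 t=11 v=1: → [9,13); WM=10
i=8 t=13 v=1: → [13,15); WM=12
i=9 t=10 v=5: DROP (t<12-1); WM=12
i=10 t=8 v=9: DROP (t<12-1); WM=12
i=11 t=14 v=2: → [13,16); WM=13
i=12 t=16 v=7: → [16,18); WM=15
i=13 t=15 v=8: → [13,18); WM=15
i=14 t=11 v=1: DROP (t<15-1); WM=15

[1,5)=9 [7,9)=7 [9,13)=8 [13,18)=8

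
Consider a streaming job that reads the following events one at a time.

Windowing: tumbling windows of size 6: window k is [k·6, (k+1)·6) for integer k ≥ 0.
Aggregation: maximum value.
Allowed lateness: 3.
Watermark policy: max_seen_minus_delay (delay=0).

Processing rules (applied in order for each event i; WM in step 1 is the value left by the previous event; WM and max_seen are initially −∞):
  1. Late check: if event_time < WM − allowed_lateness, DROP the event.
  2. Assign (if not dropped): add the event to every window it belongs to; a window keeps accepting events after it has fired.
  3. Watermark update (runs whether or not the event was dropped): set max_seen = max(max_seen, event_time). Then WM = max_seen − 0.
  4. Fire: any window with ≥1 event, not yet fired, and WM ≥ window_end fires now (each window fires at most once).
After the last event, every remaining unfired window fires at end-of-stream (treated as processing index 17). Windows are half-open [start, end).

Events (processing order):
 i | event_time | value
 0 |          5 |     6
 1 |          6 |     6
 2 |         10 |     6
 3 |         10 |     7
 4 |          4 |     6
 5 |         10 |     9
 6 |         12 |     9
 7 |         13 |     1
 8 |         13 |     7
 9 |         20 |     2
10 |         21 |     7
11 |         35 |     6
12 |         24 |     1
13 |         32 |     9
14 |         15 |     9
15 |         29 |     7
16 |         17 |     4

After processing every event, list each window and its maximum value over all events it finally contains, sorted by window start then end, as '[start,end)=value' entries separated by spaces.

i=0 t=5 v=6: → [0,6); WM=5
i=1 t=6 v=6: → [6,12); WM=6; [0,6) fires=6
i=2 t=10 v=6: → [6,12); WM=10
i=3 t=10 v=7: → [6,12); WM=10
i=4 t=4 v=6: DROP (t<10-3); WM=10
i=5 t=10 v=9: → [6,12); WM=10
i=6 t=12 v=9: → [12,18); WM=12; [6,12) fires=9
i=7 t=13 v=1: → [12,18); WM=13
i=8 t=13 v=7: → [12,18); WM=13
i=9 t=20 v=2: → [18,24); WM=20; [12,18) fires=9
i=10 t=21 v=7: → [18,24); WM=21
i=11 t=35 v=6: → [30,36); WM=35; [18,24) fires=7
i=12 t=24 v=1: DROP (t<35-3); WM=35
i=13 t=32 v=9: → [30,36); WM=35
i=14 t=15 v=9: DROP (t<35-3); WM=35
i=15 t=29 v=7: DROP (t<35-3); WM=35
i=16 t=17 v=4: DROP (t<35-3); WM=35

[0,6)=6 [6,12)=9 [12,18)=9 [18,24)=7 [30,36)=9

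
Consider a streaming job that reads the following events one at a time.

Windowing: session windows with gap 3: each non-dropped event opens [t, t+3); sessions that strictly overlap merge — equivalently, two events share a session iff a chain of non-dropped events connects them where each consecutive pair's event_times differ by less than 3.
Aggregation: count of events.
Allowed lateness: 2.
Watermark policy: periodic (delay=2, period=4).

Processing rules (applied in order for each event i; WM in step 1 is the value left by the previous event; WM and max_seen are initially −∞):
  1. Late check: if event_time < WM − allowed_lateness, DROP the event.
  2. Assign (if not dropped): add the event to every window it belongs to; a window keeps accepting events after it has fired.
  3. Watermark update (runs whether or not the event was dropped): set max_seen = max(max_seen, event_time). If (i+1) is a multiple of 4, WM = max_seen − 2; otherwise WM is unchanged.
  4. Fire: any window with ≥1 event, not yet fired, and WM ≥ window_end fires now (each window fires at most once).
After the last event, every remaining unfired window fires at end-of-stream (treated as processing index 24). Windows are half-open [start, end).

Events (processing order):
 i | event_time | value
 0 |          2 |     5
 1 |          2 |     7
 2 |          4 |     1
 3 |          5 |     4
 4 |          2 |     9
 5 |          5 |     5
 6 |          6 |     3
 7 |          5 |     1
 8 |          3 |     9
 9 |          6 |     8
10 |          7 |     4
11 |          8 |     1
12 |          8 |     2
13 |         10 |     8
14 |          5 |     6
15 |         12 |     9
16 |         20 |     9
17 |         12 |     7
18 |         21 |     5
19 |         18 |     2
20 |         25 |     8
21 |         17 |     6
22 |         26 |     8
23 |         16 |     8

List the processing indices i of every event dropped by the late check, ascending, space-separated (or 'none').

i=0 t=2 v=5: → [2,5); WM=−∞
i=1 t=2 v=7: → [2,5); WM=−∞
i=2 t=4 v=1: → [2,7); WM=−∞
i=3 t=5 v=4: → [2,8); WM=3
i=4 t=2 v=9: → [2,8); WM=3
i=5 t=5 v=5: → [2,8); WM=3
i=6 t=6 v=3: → [2,9); WM=3
i=7 t=5 v=1: → [2,9); WM=4
i=8 t=3 v=9: → [2,9); WM=4
i=9 t=6 v=8: → [2,9); WM=4
i=10 t=7 v=4: → [2,10); WM=4
i=11 t=8 v=1: → [2,11); WM=6
i=12 t=8 v=2: → [2,11); WM=6
i=13 t=10 v=8: → [2,13); WM=6
i=14 t=5 v=6: → [2,13); WM=6
i=15 t=12 v=9: → [2,15); WM=10
i=16 t=20 v=9: → [20,23); WM=10
i=17 t=12 v=7: → [2,15); WM=10
i=18 t=21 v=5: → [20,24); WM=10
i=19 t=18 v=2: → [18,24); WM=19
i=20 t=25 v=8: → [25,28); WM=19
i=21 t=17 v=6: → [17,24); WM=19
i=22 t=26 v=8: → [25,29); WM=19
i=23 t=16 v=8: DROP (t<19-2); WM=24

23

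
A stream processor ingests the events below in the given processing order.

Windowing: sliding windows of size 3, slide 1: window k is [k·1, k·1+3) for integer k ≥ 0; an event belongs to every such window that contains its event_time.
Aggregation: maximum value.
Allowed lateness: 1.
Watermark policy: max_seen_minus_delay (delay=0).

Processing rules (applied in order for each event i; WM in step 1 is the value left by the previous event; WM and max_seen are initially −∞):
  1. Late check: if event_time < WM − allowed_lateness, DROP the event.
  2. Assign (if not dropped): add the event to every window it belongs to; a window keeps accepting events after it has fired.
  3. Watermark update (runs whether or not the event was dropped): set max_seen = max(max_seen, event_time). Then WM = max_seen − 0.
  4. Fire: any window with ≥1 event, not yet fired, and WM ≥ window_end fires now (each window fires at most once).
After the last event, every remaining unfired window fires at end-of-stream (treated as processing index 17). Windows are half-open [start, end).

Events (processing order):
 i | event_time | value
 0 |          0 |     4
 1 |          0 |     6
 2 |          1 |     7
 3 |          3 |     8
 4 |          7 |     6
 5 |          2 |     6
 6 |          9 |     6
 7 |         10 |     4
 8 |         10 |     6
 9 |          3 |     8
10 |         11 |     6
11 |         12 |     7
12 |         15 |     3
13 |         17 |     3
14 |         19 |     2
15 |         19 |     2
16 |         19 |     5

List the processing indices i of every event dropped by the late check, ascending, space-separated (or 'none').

5 9

i=0 t=0 v=4: → [0,3); WM=0
i=1 t=0 v=6: → [0,3); WM=0
i=2 t=1 v=7: → [1,4),[0,3); WM=1
i=3 t=3 v=8: → [3,6),[2,5),[1,4); WM=3; [0,3) fires=7
i=4 t=7 v=6: → [7,10),[6,9),[5,8); WM=7; [1,4) fires=8 [2,5) fires=8 [3,6) fires=8
i=5 t=2 v=6: DROP (t<7-1); WM=7
i=6 t=9 v=6: → [9,12),[8,11),[7,10); WM=9; [5,8) fires=6 [6,9) fires=6
i=7 t=10 v=4: → [10,13),[9,12),[8,11); WM=10; [7,10) fires=6
i=8 t=10 v=6: → [10,13),[9,12),[8,11); WM=10
i=9 t=3 v=8: DROP (t<10-1); WM=10
i=10 t=11 v=6: → [11,14),[10,13),[9,12); WM=11; [8,11) fires=6
i=11 t=12 v=7: → [12,15),[11,14),[10,13); WM=12; [9,12) fires=6
i=12 t=15 v=3: → [15,18),[14,17),[13,16); WM=15; [10,13) fires=7 [11,14) fires=7 [12,15) fires=7
i=13 t=17 v=3: → [17,20),[16,19),[15,18); WM=17; [13,16) fires=3 [14,17) fires=3
i=14 t=19 v=2: → [19,22),[18,21),[17,20); WM=19; [15,18) fires=3 [16,19) fires=3
i=15 t=19 v=2: → [19,22),[18,21),[17,20); WM=19
i=16 t=19 v=5: → [19,22),[18,21),[17,20); WM=19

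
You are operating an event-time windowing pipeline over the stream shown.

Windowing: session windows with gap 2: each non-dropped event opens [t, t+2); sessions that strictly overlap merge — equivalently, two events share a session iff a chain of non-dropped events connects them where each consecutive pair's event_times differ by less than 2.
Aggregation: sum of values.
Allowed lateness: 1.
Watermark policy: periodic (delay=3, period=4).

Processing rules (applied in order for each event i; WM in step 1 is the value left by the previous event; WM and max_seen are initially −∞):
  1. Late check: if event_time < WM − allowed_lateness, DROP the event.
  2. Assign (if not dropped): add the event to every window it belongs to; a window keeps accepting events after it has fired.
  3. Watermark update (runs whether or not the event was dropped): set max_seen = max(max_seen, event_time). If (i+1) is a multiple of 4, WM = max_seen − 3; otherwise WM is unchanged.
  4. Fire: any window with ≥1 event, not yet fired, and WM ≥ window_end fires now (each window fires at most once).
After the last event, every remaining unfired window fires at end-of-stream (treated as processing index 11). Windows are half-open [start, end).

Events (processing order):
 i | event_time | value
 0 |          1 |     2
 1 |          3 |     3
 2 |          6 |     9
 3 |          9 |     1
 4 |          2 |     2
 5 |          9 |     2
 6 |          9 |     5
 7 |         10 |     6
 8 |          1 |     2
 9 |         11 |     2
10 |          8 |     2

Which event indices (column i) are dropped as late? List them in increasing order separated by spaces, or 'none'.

4 8

i=0 t=1 v=2: → [1,3); WM=−∞
i=1 t=3 v=3: → [3,5); WM=−∞
i=2 t=6 v=9: → [6,8); WM=−∞
i=3 t=9 v=1: → [9,11); WM=6
i=4 t=2 v=2: DROP (t<6-1); WM=6
i=5 t=9 v=2: → [9,11); WM=6
i=6 t=9 v=5: → [9,11); WM=6
i=7 t=10 v=6: → [9,12); WM=7
i=8 t=1 v=2: DROP (t<7-1); WM=7
i=9 t=11 v=2: → [9,13); WM=7
i=10 t=8 v=2: → [8,13); WM=7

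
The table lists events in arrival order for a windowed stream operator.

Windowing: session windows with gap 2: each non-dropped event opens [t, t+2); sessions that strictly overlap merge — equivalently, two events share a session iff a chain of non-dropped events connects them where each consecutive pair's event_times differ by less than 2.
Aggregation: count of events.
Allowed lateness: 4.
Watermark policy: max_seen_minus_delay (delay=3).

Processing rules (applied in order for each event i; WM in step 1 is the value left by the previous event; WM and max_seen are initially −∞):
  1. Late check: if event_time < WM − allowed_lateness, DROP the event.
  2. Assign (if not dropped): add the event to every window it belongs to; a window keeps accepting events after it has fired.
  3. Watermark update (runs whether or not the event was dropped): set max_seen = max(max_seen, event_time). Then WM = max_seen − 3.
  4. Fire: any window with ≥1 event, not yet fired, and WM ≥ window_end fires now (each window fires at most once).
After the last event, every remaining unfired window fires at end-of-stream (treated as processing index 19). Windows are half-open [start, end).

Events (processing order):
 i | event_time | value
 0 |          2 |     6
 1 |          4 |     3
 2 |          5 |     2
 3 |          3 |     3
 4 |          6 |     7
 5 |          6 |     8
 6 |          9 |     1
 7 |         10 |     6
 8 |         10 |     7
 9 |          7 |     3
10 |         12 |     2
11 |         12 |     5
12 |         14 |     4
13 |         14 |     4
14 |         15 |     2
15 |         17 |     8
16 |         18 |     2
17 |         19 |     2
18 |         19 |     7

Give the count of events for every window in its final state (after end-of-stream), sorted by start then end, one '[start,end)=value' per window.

i=0 t=2 v=6: → [2,4); WM=-1
i=1 t=4 v=3: → [4,6); WM=1
i=2 t=5 v=2: → [4,7); WM=2
i=3 t=3 v=3: → [2,7); WM=2
i=4 t=6 v=7: → [2,8); WM=3
i=5 t=6 v=8: → [2,8); WM=3
i=6 t=9 v=1: → [9,11); WM=6
i=7 t=10 v=6: → [9,12); WM=7
i=8 t=10 v=7: → [9,12); WM=7
i=9 t=7 v=3: → [2,9); WM=7
i=10 t=12 v=2: → [12,14); WM=9
i=11 t=12 v=5: → [12,14); WM=9
i=12 t=14 v=4: → [14,16); WM=11
i=13 t=14 v=4: → [14,16); WM=11
i=14 t=15 v=2: → [14,17); WM=12
i=15 t=17 v=8: → [17,19); WM=14
i=16 t=18 v=2: → [17,20); WM=15
i=17 t=19 v=2: → [17,21); WM=16
i=18 t=19 v=7: → [17,21); WM=16

[2,9)=7 [9,12)=3 [12,14)=2 [14,17)=3 [17,21)=4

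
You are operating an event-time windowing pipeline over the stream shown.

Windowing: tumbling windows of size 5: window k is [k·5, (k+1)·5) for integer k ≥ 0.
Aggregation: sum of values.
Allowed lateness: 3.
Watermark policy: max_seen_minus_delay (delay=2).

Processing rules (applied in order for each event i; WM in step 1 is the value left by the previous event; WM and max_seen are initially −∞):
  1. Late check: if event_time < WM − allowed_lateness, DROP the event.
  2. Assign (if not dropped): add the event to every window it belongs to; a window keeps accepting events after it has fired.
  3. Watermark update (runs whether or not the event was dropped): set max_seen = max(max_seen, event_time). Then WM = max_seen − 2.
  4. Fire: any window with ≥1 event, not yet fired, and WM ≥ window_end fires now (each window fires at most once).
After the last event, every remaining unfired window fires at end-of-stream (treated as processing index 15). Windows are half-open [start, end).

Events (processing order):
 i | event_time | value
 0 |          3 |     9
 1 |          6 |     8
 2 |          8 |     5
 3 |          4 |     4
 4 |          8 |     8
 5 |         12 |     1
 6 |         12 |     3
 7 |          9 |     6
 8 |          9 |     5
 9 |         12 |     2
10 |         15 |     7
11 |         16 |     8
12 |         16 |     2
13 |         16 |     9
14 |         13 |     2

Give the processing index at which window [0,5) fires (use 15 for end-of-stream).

i=0 t=3 v=9: → [0,5); WM=1
i=1 t=6 v=8: → [5,10); WM=4
i=2 t=8 v=5: → [5,10); WM=6; [0,5) fires=9
i=3 t=4 v=4: → [0,5); WM=6
i=4 t=8 v=8: → [5,10); WM=6
i=5 t=12 v=1: → [10,15); WM=10; [5,10) fires=21
i=6 t=12 v=3: → [10,15); WM=10
i=7 t=9 v=6: → [5,10); WM=10
i=8 t=9 v=5: → [5,10); WM=10
i=9 t=12 v=2: → [10,15); WM=10
i=10 t=15 v=7: → [15,20); WM=13
i=11 t=16 v=8: → [15,20); WM=14
i=12 t=16 v=2: → [15,20); WM=14
i=13 t=16 v=9: → [15,20); WM=14
i=14 t=13 v=2: → [10,15); WM=14

2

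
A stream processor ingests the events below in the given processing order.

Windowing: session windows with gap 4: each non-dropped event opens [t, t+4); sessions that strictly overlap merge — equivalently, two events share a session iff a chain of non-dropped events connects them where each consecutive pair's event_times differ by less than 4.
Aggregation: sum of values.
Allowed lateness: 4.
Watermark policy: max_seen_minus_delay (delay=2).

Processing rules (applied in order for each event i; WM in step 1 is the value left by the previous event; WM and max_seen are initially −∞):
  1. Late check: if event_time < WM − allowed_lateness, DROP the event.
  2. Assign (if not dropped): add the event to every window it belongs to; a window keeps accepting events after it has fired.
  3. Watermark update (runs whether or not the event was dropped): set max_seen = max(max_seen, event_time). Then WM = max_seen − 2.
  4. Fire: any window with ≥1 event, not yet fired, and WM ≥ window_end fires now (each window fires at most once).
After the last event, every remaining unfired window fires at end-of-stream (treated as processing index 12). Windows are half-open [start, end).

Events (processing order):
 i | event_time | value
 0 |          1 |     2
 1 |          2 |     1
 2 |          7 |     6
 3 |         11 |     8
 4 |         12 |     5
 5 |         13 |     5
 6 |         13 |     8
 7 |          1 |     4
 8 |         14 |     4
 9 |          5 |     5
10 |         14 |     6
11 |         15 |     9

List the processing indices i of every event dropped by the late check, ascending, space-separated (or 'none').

i=0 t=1 v=2: → [1,5); WM=-1
i=1 t=2 v=1: → [1,6); WM=0
i=2 t=7 v=6: → [7,11); WM=5
i=3 t=11 v=8: → [11,15); WM=9
i=4 t=12 v=5: → [11,16); WM=10
i=5 t=13 v=5: → [11,17); WM=11
i=6 t=13 v=8: → [11,17); WM=11
i=7 t=1 v=4: DROP (t<11-4); WM=11
i=8 t=14 v=4: → [11,18); WM=12
i=9 t=5 v=5: DROP (t<12-4); WM=12
i=10 t=14 v=6: → [11,18); WM=12
i=11 t=15 v=9: → [11,19); WM=13

7 9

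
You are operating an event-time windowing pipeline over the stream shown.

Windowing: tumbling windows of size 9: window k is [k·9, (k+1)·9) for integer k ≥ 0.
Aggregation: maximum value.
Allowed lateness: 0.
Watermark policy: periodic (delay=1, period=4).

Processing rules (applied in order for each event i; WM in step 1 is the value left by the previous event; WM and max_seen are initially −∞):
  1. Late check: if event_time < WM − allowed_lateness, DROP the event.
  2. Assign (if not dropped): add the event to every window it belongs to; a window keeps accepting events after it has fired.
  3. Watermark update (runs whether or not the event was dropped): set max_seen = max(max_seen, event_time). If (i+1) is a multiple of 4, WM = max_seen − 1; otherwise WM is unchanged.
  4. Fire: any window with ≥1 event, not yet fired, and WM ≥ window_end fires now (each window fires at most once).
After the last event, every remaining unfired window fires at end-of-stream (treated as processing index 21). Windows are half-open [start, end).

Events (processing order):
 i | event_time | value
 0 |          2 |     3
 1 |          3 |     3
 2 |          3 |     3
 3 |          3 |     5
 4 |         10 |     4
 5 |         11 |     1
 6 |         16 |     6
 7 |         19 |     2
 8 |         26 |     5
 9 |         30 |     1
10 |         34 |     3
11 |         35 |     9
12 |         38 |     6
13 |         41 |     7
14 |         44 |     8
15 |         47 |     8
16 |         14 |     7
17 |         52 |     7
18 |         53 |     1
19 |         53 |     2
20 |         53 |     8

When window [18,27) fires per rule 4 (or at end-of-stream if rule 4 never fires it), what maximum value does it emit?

i=0 t=2 v=3: → [0,9); WM=−∞
i=1 t=3 v=3: → [0,9); WM=−∞
i=2 t=3 v=3: → [0,9); WM=−∞
i=3 t=3 v=5: → [0,9); WM=2
i=4 t=10 v=4: → [9,18); WM=2
i=5 t=11 v=1: → [9,18); WM=2
i=6 t=16 v=6: → [9,18); WM=2
i=7 t=19 v=2: → [18,27); WM=18; [0,9) fires=5 [9,18) fires=6
i=8 t=26 v=5: → [18,27); WM=18
i=9 t=30 v=1: → [27,36); WM=18
i=10 t=34 v=3: → [27,36); WM=18
i=11 t=35 v=9: → [27,36); WM=34; [18,27) fires=5
i=12 t=38 v=6: → [36,45); WM=34
i=13 t=41 v=7: → [36,45); WM=34
i=14 t=44 v=8: → [36,45); WM=34
i=15 t=47 v=8: → [45,54); WM=46; [27,36) fires=9 [36,45) fires=8
i=16 t=14 v=7: DROP (t<46-0); WM=46
i=17 t=52 v=7: → [45,54); WM=46
i=18 t=53 v=1: → [45,54); WM=46
i=19 t=53 v=2: → [45,54); WM=52
i=20 t=53 v=8: → [45,54); WM=52

5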